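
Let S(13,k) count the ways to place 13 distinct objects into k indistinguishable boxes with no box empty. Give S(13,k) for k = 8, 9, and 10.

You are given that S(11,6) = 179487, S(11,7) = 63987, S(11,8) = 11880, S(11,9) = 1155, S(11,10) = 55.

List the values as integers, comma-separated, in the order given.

@12  (12,7):63987·7+179487→627396, (12,8):11880·8+63987→159027, (12,9):1155·9+11880→22275, (12,10):55·10+1155→1705
@13  (13,8):159027·8+627396→1899612, (13,9):22275·9+159027→359502, (13,10):1705·10+22275→39325
Read S(13,8) = 1899612, S(13,9) = 359502, S(13,10) = 39325.

1899612, 359502, 39325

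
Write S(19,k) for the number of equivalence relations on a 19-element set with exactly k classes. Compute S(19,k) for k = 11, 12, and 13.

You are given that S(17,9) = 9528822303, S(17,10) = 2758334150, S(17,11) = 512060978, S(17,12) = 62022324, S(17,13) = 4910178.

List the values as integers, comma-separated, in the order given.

129413217791, 23466951300, 2892439160

@18  (18,10):2758334150·10+9528822303→37112163803, (18,11):512060978·11+2758334150→8391004908, (18,12):62022324·12+512060978→1256328866, (18,13):4910178·13+62022324→125854638
@19  (19,11):8391004908·11+37112163803→129413217791, (19,12):1256328866·12+8391004908→23466951300, (19,13):125854638·13+1256328866→2892439160
Read S(19,11) = 129413217791, S(19,12) = 23466951300, S(19,13) = 2892439160.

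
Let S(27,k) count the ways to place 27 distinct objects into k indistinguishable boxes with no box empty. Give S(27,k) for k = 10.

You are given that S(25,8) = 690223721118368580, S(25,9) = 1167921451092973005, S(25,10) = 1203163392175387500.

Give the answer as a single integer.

[26] T[26,9]:9*1167921451092973005+690223721118368580=11201516780955125625 · T[26,10]:10*1203163392175387500+1167921451092973005=13199555372846848005
[27] T[27,10]:10*13199555372846848005+11201516780955125625=143197070509423605675
Read S(27,10) = 143197070509423605675.

143197070509423605675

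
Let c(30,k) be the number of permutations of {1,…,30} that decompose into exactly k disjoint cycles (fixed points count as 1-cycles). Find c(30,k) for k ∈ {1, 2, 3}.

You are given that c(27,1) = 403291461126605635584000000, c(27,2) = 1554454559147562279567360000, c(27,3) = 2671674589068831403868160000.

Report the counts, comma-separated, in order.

8841761993739701954543616000000, 35027999979859805266492784640000, 62262192842035613491057459200000

[28] T[28,1]:27*403291461126605635584000000+0=10888869450418352160768000000 · T[28,2]:27*1554454559147562279567360000+403291461126605635584000000=42373564558110787183902720000 · T[28,3]:27*2671674589068831403868160000+1554454559147562279567360000=73689668464006010184007680000
[29] T[29,1]:28*10888869450418352160768000000+0=304888344611713860501504000000 · T[29,2]:28*42373564558110787183902720000+10888869450418352160768000000=1197348677077520393310044160000 · T[29,3]:28*73689668464006010184007680000+42373564558110787183902720000=2105684281550279072336117760000
[30] T[30,1]:29*304888344611713860501504000000+0=8841761993739701954543616000000 · T[30,2]:29*1197348677077520393310044160000+304888344611713860501504000000=35027999979859805266492784640000 · T[30,3]:29*2105684281550279072336117760000+1197348677077520393310044160000=62262192842035613491057459200000
Read c(30,1) = 8841761993739701954543616000000, c(30,2) = 35027999979859805266492784640000, c(30,3) = 62262192842035613491057459200000.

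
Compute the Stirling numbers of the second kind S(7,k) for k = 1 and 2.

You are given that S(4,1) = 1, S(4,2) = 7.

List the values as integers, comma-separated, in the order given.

1, 63

[5] T[5,1]:1*1+0=1 · T[5,2]:2*7+1=15
[6] T[6,1]:1*1+0=1 · T[6,2]:2*15+1=31
[7] T[7,1]:1*1+0=1 · T[7,2]:2*31+1=63
Read S(7,1) = 1, S(7,2) = 63.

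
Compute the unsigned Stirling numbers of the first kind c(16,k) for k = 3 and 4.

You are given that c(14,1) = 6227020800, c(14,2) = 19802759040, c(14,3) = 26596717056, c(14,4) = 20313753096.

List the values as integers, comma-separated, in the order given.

6165817614720, 5056995703824

i=15: T(15,2)=6227020800+14·19802759040=283465647360 | T(15,3)=19802759040+14·26596717056=392156797824 | T(15,4)=26596717056+14·20313753096=310989260400
i=16: T(16,3)=283465647360+15·392156797824=6165817614720 | T(16,4)=392156797824+15·310989260400=5056995703824
Read c(16,3) = 6165817614720, c(16,4) = 5056995703824.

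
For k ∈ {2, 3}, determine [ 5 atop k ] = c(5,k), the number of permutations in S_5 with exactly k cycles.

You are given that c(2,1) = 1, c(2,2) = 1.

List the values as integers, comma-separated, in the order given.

50, 35

i=3: T(3,1)=0+2·1=2 | T(3,2)=1+2·1=3 | T(3,3)=1+2·0=1
i=4: T(4,1)=0+3·2=6 | T(4,2)=2+3·3=11 | T(4,3)=3+3·1=6
i=5: T(5,2)=6+4·11=50 | T(5,3)=11+4·6=35
Read c(5,2) = 50, c(5,3) = 35.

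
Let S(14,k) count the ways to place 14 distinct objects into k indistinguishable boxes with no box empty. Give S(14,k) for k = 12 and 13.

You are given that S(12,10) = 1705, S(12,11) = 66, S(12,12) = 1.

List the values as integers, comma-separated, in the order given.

row 13: T[13][11]=11·66+1705=2431  T[13][12]=12·1+66=78  T[13][13]=13·0+1=1
row 14: T[14][12]=12·78+2431=3367  T[14][13]=13·1+78=91
Read S(14,12) = 3367, S(14,13) = 91.

3367, 91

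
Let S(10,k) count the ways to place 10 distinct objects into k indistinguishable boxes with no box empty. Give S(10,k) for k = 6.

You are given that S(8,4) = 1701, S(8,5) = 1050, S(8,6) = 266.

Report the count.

r9: T_9,5=5×1050+1701=6951; T_9,6=6×266+1050=2646
r10: T_10,6=6×2646+6951=22827
Read S(10,6) = 22827.

22827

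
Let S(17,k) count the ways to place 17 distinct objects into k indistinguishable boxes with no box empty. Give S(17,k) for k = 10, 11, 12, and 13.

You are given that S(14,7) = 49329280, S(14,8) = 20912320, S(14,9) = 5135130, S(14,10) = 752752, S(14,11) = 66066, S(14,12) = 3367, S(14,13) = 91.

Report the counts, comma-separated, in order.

2758334150, 512060978, 62022324, 4910178

row 15: T[15][8]=8·20912320+49329280=216627840  T[15][9]=9·5135130+20912320=67128490  T[15][10]=10·752752+5135130=12662650  T[15][11]=11·66066+752752=1479478  T[15][12]=12·3367+66066=106470  T[15][13]=13·91+3367=4550
row 16: T[16][9]=9·67128490+216627840=820784250  T[16][10]=10·12662650+67128490=193754990  T[16][11]=11·1479478+12662650=28936908  T[16][12]=12·106470+1479478=2757118  T[16][13]=13·4550+106470=165620
row 17: T[17][10]=10·193754990+820784250=2758334150  T[17][11]=11·28936908+193754990=512060978  T[17][12]=12·2757118+28936908=62022324  T[17][13]=13·165620+2757118=4910178
Read S(17,10) = 2758334150, S(17,11) = 512060978, S(17,12) = 62022324, S(17,13) = 4910178.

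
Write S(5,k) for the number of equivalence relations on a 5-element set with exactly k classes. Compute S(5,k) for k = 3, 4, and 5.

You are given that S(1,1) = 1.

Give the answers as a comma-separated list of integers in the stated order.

25, 10, 1

[2] T[2,1]:1*1+0=1 · T[2,2]:2*0+1=1
[3] T[3,1]:1*1+0=1 · T[3,2]:2*1+1=3 · T[3,3]:3*0+1=1
[4] T[4,2]:2*3+1=7 · T[4,3]:3*1+3=6 · T[4,4]:4*0+1=1
[5] T[5,3]:3*6+7=25 · T[5,4]:4*1+6=10 · T[5,5]:5*0+1=1
Read S(5,3) = 25, S(5,4) = 10, S(5,5) = 1.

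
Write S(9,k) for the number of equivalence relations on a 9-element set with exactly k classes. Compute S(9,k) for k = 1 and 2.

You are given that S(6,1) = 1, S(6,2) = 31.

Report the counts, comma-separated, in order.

1, 255

[7] T[7,1]:1*1+0=1 · T[7,2]:2*31+1=63
[8] T[8,1]:1*1+0=1 · T[8,2]:2*63+1=127
[9] T[9,1]:1*1+0=1 · T[9,2]:2*127+1=255
Read S(9,1) = 1, S(9,2) = 255.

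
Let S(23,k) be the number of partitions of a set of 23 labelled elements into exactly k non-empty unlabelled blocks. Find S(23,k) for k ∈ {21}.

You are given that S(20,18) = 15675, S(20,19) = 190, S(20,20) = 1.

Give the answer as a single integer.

28336

row 21: T[21][19]=19·190+15675=19285  T[21][20]=20·1+190=210  T[21][21]=21·0+1=1
row 22: T[22][20]=20·210+19285=23485  T[22][21]=21·1+210=231
row 23: T[23][21]=21·231+23485=28336
Read S(23,21) = 28336.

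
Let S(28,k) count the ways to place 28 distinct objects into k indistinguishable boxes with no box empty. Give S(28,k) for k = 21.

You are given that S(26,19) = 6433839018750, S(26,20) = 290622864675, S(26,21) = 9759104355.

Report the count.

22653141490980

r27: T_27,20=20×290622864675+6433839018750=12246296312250; T_27,21=21×9759104355+290622864675=495564056130
r28: T_28,21=21×495564056130+12246296312250=22653141490980
Read S(28,21) = 22653141490980.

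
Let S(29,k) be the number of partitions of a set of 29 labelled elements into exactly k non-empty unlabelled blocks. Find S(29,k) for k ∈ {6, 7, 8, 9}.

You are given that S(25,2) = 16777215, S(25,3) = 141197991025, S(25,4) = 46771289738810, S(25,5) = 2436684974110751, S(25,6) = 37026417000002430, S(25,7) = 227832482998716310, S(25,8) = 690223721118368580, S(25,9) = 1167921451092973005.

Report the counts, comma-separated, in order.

row 26: T[26][3]=3·141197991025+16777215=423610750290  T[26][4]=4·46771289738810+141197991025=187226356946265  T[26][5]=5·2436684974110751+46771289738810=12230196160292565  T[26][6]=6·37026417000002430+2436684974110751=224595186974125331  T[26][7]=7·227832482998716310+37026417000002430=1631853797991016600  T[26][8]=8·690223721118368580+227832482998716310=5749622251945664950  T[26][9]=9·1167921451092973005+690223721118368580=11201516780955125625
row 27: T[27][4]=4·187226356946265+423610750290=749329038535350  T[27][5]=5·12230196160292565+187226356946265=61338207158409090  T[27][6]=6·224595186974125331+12230196160292565=1359801318005044551  T[27][7]=7·1631853797991016600+224595186974125331=11647571772911241531  T[27][8]=8·5749622251945664950+1631853797991016600=47628831813556336200  T[27][9]=9·11201516780955125625+5749622251945664950=106563273280541795575
row 28: T[28][5]=5·61338207158409090+749329038535350=307440364830580800  T[28][6]=6·1359801318005044551+61338207158409090=8220146115188676396  T[28][7]=7·11647571772911241531+1359801318005044551=82892803728383735268  T[28][8]=8·47628831813556336200+11647571772911241531=392678226281361931131  T[28][9]=9·106563273280541795575+47628831813556336200=1006698291338432496375
row 29: T[29][6]=6·8220146115188676396+307440364830580800=49628317055962639176  T[29][7]=7·82892803728383735268+8220146115188676396=588469772213874823272  T[29][8]=8·392678226281361931131+82892803728383735268=3224318613979279184316  T[29][9]=9·1006698291338432496375+392678226281361931131=9452962848327254398506
Read S(29,6) = 49628317055962639176, S(29,7) = 588469772213874823272, S(29,8) = 3224318613979279184316, S(29,9) = 9452962848327254398506.

49628317055962639176, 588469772213874823272, 3224318613979279184316, 9452962848327254398506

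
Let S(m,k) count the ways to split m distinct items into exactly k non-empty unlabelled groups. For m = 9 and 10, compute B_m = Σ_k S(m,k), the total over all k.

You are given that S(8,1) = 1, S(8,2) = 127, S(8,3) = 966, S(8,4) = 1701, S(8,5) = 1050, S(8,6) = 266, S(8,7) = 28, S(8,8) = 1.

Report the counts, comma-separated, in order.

21147, 115975

[9] T[9,1]:1*1+0=1 · T[9,2]:2*127+1=255 · T[9,3]:3*966+127=3025 · T[9,4]:4*1701+966=7770 · T[9,5]:5*1050+1701=6951 · T[9,6]:6*266+1050=2646 · T[9,7]:7*28+266=462 · T[9,8]:8*1+28=36 · T[9,9]:9*0+1=1
[10] T[10,1]:1*1+0=1 · T[10,2]:2*255+1=511 · T[10,3]:3*3025+255=9330 · T[10,4]:4*7770+3025=34105 · T[10,5]:5*6951+7770=42525 · T[10,6]:6*2646+6951=22827 · T[10,7]:7*462+2646=5880 · T[10,8]:8*36+462=750 · T[10,9]:9*1+36=45 · T[10,10]:10*0+1=1
B_9 = ΣS(9,k) = 1+255+3025+7770+6951+2646+462+36+1 = 21147
B_10 = ΣS(10,k) = 1+511+9330+34105+42525+22827+5880+750+45+1 = 115975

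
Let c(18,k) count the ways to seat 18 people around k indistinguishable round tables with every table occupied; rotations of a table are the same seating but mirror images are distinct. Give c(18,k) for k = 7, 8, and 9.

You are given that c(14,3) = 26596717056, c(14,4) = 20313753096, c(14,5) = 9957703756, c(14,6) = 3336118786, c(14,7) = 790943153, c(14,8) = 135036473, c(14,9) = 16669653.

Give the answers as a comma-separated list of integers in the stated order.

i=15: T(15,4)=26596717056+14·20313753096=310989260400 | T(15,5)=20313753096+14·9957703756=159721605680 | T(15,6)=9957703756+14·3336118786=56663366760 | T(15,7)=3336118786+14·790943153=14409322928 | T(15,8)=790943153+14·135036473=2681453775 | T(15,9)=135036473+14·16669653=368411615
i=16: T(16,5)=310989260400+15·159721605680=2706813345600 | T(16,6)=159721605680+15·56663366760=1009672107080 | T(16,7)=56663366760+15·14409322928=272803210680 | T(16,8)=14409322928+15·2681453775=54631129553 | T(16,9)=2681453775+15·368411615=8207628000
i=17: T(17,6)=2706813345600+16·1009672107080=18861567058880 | T(17,7)=1009672107080+16·272803210680=5374523477960 | T(17,8)=272803210680+16·54631129553=1146901283528 | T(17,9)=54631129553+16·8207628000=185953177553
i=18: T(18,7)=18861567058880+17·5374523477960=110228466184200 | T(18,8)=5374523477960+17·1146901283528=24871845297936 | T(18,9)=1146901283528+17·185953177553=4308105301929
Read c(18,7) = 110228466184200, c(18,8) = 24871845297936, c(18,9) = 4308105301929.

110228466184200, 24871845297936, 4308105301929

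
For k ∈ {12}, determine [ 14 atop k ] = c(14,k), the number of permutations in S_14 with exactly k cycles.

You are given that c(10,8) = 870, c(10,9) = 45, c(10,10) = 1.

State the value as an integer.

i=11: T(11,9)=870+10·45=1320 | T(11,10)=45+10·1=55 | T(11,11)=1+10·0=1
i=12: T(12,10)=1320+11·55=1925 | T(12,11)=55+11·1=66 | T(12,12)=1+11·0=1
i=13: T(13,11)=1925+12·66=2717 | T(13,12)=66+12·1=78
i=14: T(14,12)=2717+13·78=3731
Read c(14,12) = 3731.

3731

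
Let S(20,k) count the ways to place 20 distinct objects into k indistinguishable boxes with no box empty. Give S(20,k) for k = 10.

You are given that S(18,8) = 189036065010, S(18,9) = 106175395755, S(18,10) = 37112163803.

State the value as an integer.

@19  (19,9):106175395755·9+189036065010→1144614626805, (19,10):37112163803·10+106175395755→477297033785
@20  (20,10):477297033785·10+1144614626805→5917584964655
Read S(20,10) = 5917584964655.

5917584964655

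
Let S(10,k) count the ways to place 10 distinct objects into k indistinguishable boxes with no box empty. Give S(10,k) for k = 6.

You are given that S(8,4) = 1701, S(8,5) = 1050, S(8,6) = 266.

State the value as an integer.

row 9: T[9][5]=5·1050+1701=6951  T[9][6]=6·266+1050=2646
row 10: T[10][6]=6·2646+6951=22827
Read S(10,6) = 22827.

22827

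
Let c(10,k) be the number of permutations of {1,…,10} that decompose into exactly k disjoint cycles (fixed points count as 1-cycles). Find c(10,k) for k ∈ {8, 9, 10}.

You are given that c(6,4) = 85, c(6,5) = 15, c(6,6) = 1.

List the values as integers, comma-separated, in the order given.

@7  (7,5):15·6+85→175, (7,6):1·6+15→21, (7,7):0·6+1→1
@8  (8,6):21·7+175→322, (8,7):1·7+21→28, (8,8):0·7+1→1
@9  (9,7):28·8+322→546, (9,8):1·8+28→36, (9,9):0·8+1→1
@10  (10,8):36·9+546→870, (10,9):1·9+36→45, (10,10):0·9+1→1
Read c(10,8) = 870, c(10,9) = 45, c(10,10) = 1.

870, 45, 1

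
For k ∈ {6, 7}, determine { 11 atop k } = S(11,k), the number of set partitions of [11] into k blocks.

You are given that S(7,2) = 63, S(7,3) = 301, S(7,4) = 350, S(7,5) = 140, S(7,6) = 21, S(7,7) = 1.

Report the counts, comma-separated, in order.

i=8: T(8,3)=63+3·301=966 | T(8,4)=301+4·350=1701 | T(8,5)=350+5·140=1050 | T(8,6)=140+6·21=266 | T(8,7)=21+7·1=28
i=9: T(9,4)=966+4·1701=7770 | T(9,5)=1701+5·1050=6951 | T(9,6)=1050+6·266=2646 | T(9,7)=266+7·28=462
i=10: T(10,5)=7770+5·6951=42525 | T(10,6)=6951+6·2646=22827 | T(10,7)=2646+7·462=5880
i=11: T(11,6)=42525+6·22827=179487 | T(11,7)=22827+7·5880=63987
Read S(11,6) = 179487, S(11,7) = 63987.

179487, 63987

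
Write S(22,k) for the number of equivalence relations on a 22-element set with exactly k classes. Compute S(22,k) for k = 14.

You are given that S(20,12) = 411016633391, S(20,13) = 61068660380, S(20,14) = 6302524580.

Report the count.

3295165281331

[21] T[21,13]:13*61068660380+411016633391=1204909218331 · T[21,14]:14*6302524580+61068660380=149304004500
[22] T[22,14]:14*149304004500+1204909218331=3295165281331
Read S(22,14) = 3295165281331.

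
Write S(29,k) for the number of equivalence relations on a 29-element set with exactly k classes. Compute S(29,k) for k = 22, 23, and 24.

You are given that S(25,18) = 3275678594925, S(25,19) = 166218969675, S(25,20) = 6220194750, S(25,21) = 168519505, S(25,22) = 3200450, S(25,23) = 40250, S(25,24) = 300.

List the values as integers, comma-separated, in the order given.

i=26: T(26,19)=3275678594925+19·166218969675=6433839018750 | T(26,20)=166218969675+20·6220194750=290622864675 | T(26,21)=6220194750+21·168519505=9759104355 | T(26,22)=168519505+22·3200450=238929405 | T(26,23)=3200450+23·40250=4126200 | T(26,24)=40250+24·300=47450
i=27: T(27,20)=6433839018750+20·290622864675=12246296312250 | T(27,21)=290622864675+21·9759104355=495564056130 | T(27,22)=9759104355+22·238929405=15015551265 | T(27,23)=238929405+23·4126200=333832005 | T(27,24)=4126200+24·47450=5265000
i=28: T(28,21)=12246296312250+21·495564056130=22653141490980 | T(28,22)=495564056130+22·15015551265=825906183960 | T(28,23)=15015551265+23·333832005=22693687380 | T(28,24)=333832005+24·5265000=460192005
i=29: T(29,22)=22653141490980+22·825906183960=40823077538100 | T(29,23)=825906183960+23·22693687380=1347860993700 | T(29,24)=22693687380+24·460192005=33738295500
Read S(29,22) = 40823077538100, S(29,23) = 1347860993700, S(29,24) = 33738295500.

40823077538100, 1347860993700, 33738295500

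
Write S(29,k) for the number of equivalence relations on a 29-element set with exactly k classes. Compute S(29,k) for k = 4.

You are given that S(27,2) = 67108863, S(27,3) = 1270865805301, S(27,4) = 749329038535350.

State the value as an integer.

11998160744311570

r28: T_28,3=3×1270865805301+67108863=3812664524766; T_28,4=4×749329038535350+1270865805301=2998587019946701
r29: T_29,4=4×2998587019946701+3812664524766=11998160744311570
Read S(29,4) = 11998160744311570.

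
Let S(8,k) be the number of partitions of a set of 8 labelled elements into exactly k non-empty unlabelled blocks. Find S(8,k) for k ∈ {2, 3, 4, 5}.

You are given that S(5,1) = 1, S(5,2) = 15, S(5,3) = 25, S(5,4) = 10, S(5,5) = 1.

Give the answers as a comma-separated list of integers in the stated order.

i=6: T(6,1)=0+1·1=1 | T(6,2)=1+2·15=31 | T(6,3)=15+3·25=90 | T(6,4)=25+4·10=65 | T(6,5)=10+5·1=15
i=7: T(7,1)=0+1·1=1 | T(7,2)=1+2·31=63 | T(7,3)=31+3·90=301 | T(7,4)=90+4·65=350 | T(7,5)=65+5·15=140
i=8: T(8,2)=1+2·63=127 | T(8,3)=63+3·301=966 | T(8,4)=301+4·350=1701 | T(8,5)=350+5·140=1050
Read S(8,2) = 127, S(8,3) = 966, S(8,4) = 1701, S(8,5) = 1050.

127, 966, 1701, 1050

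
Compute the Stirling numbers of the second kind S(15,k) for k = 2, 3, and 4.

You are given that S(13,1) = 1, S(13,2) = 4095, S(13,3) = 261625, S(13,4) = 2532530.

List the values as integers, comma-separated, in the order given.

row 14: T[14][1]=1·1+0=1  T[14][2]=2·4095+1=8191  T[14][3]=3·261625+4095=788970  T[14][4]=4·2532530+261625=10391745
row 15: T[15][2]=2·8191+1=16383  T[15][3]=3·788970+8191=2375101  T[15][4]=4·10391745+788970=42355950
Read S(15,2) = 16383, S(15,3) = 2375101, S(15,4) = 42355950.

16383, 2375101, 42355950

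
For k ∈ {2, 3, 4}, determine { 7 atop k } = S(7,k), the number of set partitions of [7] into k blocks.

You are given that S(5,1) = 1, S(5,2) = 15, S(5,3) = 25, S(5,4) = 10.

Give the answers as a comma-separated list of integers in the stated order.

r6: T_6,1=1×1+0=1; T_6,2=2×15+1=31; T_6,3=3×25+15=90; T_6,4=4×10+25=65
r7: T_7,2=2×31+1=63; T_7,3=3×90+31=301; T_7,4=4×65+90=350
Read S(7,2) = 63, S(7,3) = 301, S(7,4) = 350.

63, 301, 350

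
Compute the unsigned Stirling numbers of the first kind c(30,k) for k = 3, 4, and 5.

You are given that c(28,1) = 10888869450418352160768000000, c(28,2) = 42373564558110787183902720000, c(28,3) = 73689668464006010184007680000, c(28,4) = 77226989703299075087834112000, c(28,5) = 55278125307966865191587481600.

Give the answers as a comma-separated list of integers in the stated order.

@29  (29,2):42373564558110787183902720000·28+10888869450418352160768000000→1197348677077520393310044160000, (29,3):73689668464006010184007680000·28+42373564558110787183902720000→2105684281550279072336117760000, (29,4):77226989703299075087834112000·28+73689668464006010184007680000→2236045380156380112643362816000, (29,5):55278125307966865191587481600·28+77226989703299075087834112000→1625014498326371300452283596800
@30  (30,3):2105684281550279072336117760000·29+1197348677077520393310044160000→62262192842035613491057459200000, (30,4):2236045380156380112643362816000·29+2105684281550279072336117760000→66951000306085302338993639424000, (30,5):1625014498326371300452283596800·29+2236045380156380112643362816000→49361465831621147825759587123200
Read c(30,3) = 62262192842035613491057459200000, c(30,4) = 66951000306085302338993639424000, c(30,5) = 49361465831621147825759587123200.

62262192842035613491057459200000, 66951000306085302338993639424000, 49361465831621147825759587123200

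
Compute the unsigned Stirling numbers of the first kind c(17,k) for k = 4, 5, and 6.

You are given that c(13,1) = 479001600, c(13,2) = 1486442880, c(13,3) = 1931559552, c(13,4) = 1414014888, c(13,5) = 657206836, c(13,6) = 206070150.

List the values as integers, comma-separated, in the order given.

87077748875904, 48366009233424, 18861567058880

@14  (14,1):479001600·13+0→6227020800, (14,2):1486442880·13+479001600→19802759040, (14,3):1931559552·13+1486442880→26596717056, (14,4):1414014888·13+1931559552→20313753096, (14,5):657206836·13+1414014888→9957703756, (14,6):206070150·13+657206836→3336118786
@15  (15,2):19802759040·14+6227020800→283465647360, (15,3):26596717056·14+19802759040→392156797824, (15,4):20313753096·14+26596717056→310989260400, (15,5):9957703756·14+20313753096→159721605680, (15,6):3336118786·14+9957703756→56663366760
@16  (16,3):392156797824·15+283465647360→6165817614720, (16,4):310989260400·15+392156797824→5056995703824, (16,5):159721605680·15+310989260400→2706813345600, (16,6):56663366760·15+159721605680→1009672107080
@17  (17,4):5056995703824·16+6165817614720→87077748875904, (17,5):2706813345600·16+5056995703824→48366009233424, (17,6):1009672107080·16+2706813345600→18861567058880
Read c(17,4) = 87077748875904, c(17,5) = 48366009233424, c(17,6) = 18861567058880.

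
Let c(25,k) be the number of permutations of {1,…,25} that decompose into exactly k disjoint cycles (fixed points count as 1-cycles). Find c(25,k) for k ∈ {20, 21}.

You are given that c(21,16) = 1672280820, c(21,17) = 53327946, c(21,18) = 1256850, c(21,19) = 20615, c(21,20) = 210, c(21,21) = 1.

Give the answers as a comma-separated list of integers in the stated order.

11276842500, 238810495

[22] T[22,17]:21*53327946+1672280820=2792167686 · T[22,18]:21*1256850+53327946=79721796 · T[22,19]:21*20615+1256850=1689765 · T[22,20]:21*210+20615=25025 · T[22,21]:21*1+210=231
[23] T[23,18]:22*79721796+2792167686=4546047198 · T[23,19]:22*1689765+79721796=116896626 · T[23,20]:22*25025+1689765=2240315 · T[23,21]:22*231+25025=30107
[24] T[24,19]:23*116896626+4546047198=7234669596 · T[24,20]:23*2240315+116896626=168423871 · T[24,21]:23*30107+2240315=2932776
[25] T[25,20]:24*168423871+7234669596=11276842500 · T[25,21]:24*2932776+168423871=238810495
Read c(25,20) = 11276842500, c(25,21) = 238810495.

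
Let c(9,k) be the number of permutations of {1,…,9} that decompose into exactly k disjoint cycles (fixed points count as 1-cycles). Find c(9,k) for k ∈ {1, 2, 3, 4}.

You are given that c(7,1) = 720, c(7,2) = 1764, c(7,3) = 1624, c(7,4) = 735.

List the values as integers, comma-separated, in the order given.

40320, 109584, 118124, 67284

r8: T_8,1=7×720+0=5040; T_8,2=7×1764+720=13068; T_8,3=7×1624+1764=13132; T_8,4=7×735+1624=6769
r9: T_9,1=8×5040+0=40320; T_9,2=8×13068+5040=109584; T_9,3=8×13132+13068=118124; T_9,4=8×6769+13132=67284
Read c(9,1) = 40320, c(9,2) = 109584, c(9,3) = 118124, c(9,4) = 67284.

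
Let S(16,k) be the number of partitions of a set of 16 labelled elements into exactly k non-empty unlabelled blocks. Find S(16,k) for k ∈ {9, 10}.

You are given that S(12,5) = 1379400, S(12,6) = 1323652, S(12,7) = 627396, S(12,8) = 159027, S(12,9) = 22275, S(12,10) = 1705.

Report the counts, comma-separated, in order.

820784250, 193754990

@13  (13,6):1323652·6+1379400→9321312, (13,7):627396·7+1323652→5715424, (13,8):159027·8+627396→1899612, (13,9):22275·9+159027→359502, (13,10):1705·10+22275→39325
@14  (14,7):5715424·7+9321312→49329280, (14,8):1899612·8+5715424→20912320, (14,9):359502·9+1899612→5135130, (14,10):39325·10+359502→752752
@15  (15,8):20912320·8+49329280→216627840, (15,9):5135130·9+20912320→67128490, (15,10):752752·10+5135130→12662650
@16  (16,9):67128490·9+216627840→820784250, (16,10):12662650·10+67128490→193754990
Read S(16,9) = 820784250, S(16,10) = 193754990.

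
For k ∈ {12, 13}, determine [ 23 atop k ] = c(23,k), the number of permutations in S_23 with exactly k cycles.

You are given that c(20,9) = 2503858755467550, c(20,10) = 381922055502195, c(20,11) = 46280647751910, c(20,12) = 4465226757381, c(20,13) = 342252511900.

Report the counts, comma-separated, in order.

129006659818331295, 12363045847086207

row 21: T[21][10]=20·381922055502195+2503858755467550=10142299865511450  T[21][11]=20·46280647751910+381922055502195=1307535010540395  T[21][12]=20·4465226757381+46280647751910=135585182899530  T[21][13]=20·342252511900+4465226757381=11310276995381
row 22: T[22][11]=21·1307535010540395+10142299865511450=37600535086859745  T[22][12]=21·135585182899530+1307535010540395=4154823851430525  T[22][13]=21·11310276995381+135585182899530=373100999802531
row 23: T[23][12]=22·4154823851430525+37600535086859745=129006659818331295  T[23][13]=22·373100999802531+4154823851430525=12363045847086207
Read c(23,12) = 129006659818331295, c(23,13) = 12363045847086207.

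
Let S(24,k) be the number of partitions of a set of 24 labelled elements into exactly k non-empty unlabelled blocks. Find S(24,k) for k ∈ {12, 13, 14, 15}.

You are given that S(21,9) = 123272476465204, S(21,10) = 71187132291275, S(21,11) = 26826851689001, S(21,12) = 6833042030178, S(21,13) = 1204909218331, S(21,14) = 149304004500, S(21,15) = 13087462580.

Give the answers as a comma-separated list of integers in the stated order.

@22  (22,10):71187132291275·10+123272476465204→835143799377954, (22,11):26826851689001·11+71187132291275→366282500870286, (22,12):6833042030178·12+26826851689001→108823356051137, (22,13):1204909218331·13+6833042030178→22496861868481, (22,14):149304004500·14+1204909218331→3295165281331, (22,15):13087462580·15+149304004500→345615943200
@23  (23,11):366282500870286·11+835143799377954→4864251308951100, (23,12):108823356051137·12+366282500870286→1672162773483930, (23,13):22496861868481·13+108823356051137→401282560341390, (23,14):3295165281331·14+22496861868481→68629175807115, (23,15):345615943200·15+3295165281331→8479404429331
@24  (24,12):1672162773483930·12+4864251308951100→24930204590758260, (24,13):401282560341390·13+1672162773483930→6888836057922000, (24,14):68629175807115·14+401282560341390→1362091021641000, (24,15):8479404429331·15+68629175807115→195820242247080
Read S(24,12) = 24930204590758260, S(24,13) = 6888836057922000, S(24,14) = 1362091021641000, S(24,15) = 195820242247080.

24930204590758260, 6888836057922000, 1362091021641000, 195820242247080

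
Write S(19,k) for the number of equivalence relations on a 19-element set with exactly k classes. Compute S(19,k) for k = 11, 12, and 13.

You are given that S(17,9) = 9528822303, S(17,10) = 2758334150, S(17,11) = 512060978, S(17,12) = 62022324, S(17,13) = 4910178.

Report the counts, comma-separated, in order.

129413217791, 23466951300, 2892439160

r18: T_18,10=10×2758334150+9528822303=37112163803; T_18,11=11×512060978+2758334150=8391004908; T_18,12=12×62022324+512060978=1256328866; T_18,13=13×4910178+62022324=125854638
r19: T_19,11=11×8391004908+37112163803=129413217791; T_19,12=12×1256328866+8391004908=23466951300; T_19,13=13×125854638+1256328866=2892439160
Read S(19,11) = 129413217791, S(19,12) = 23466951300, S(19,13) = 2892439160.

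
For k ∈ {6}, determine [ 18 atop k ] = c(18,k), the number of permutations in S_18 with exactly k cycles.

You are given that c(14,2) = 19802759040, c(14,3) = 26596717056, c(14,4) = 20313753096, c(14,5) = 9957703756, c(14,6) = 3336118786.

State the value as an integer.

r15: T_15,3=14×26596717056+19802759040=392156797824; T_15,4=14×20313753096+26596717056=310989260400; T_15,5=14×9957703756+20313753096=159721605680; T_15,6=14×3336118786+9957703756=56663366760
r16: T_16,4=15×310989260400+392156797824=5056995703824; T_16,5=15×159721605680+310989260400=2706813345600; T_16,6=15×56663366760+159721605680=1009672107080
r17: T_17,5=16×2706813345600+5056995703824=48366009233424; T_17,6=16×1009672107080+2706813345600=18861567058880
r18: T_18,6=17×18861567058880+48366009233424=369012649234384
Read c(18,6) = 369012649234384.

369012649234384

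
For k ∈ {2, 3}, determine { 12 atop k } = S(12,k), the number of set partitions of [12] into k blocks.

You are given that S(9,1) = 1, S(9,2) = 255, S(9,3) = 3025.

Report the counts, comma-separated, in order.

2047, 86526

[10] T[10,1]:1*1+0=1 · T[10,2]:2*255+1=511 · T[10,3]:3*3025+255=9330
[11] T[11,1]:1*1+0=1 · T[11,2]:2*511+1=1023 · T[11,3]:3*9330+511=28501
[12] T[12,2]:2*1023+1=2047 · T[12,3]:3*28501+1023=86526
Read S(12,2) = 2047, S(12,3) = 86526.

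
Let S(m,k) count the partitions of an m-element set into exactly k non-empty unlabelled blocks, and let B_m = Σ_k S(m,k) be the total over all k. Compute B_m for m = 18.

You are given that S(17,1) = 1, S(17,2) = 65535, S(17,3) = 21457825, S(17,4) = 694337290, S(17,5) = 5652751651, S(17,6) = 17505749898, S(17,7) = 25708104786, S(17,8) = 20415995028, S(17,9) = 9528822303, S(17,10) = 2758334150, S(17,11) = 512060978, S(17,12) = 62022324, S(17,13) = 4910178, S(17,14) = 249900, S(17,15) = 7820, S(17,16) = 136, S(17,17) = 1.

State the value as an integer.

682076806159

i=18: T(18,1)=0+1·1=1 | T(18,2)=1+2·65535=131071 | T(18,3)=65535+3·21457825=64439010 | T(18,4)=21457825+4·694337290=2798806985 | T(18,5)=694337290+5·5652751651=28958095545 | T(18,6)=5652751651+6·17505749898=110687251039 | T(18,7)=17505749898+7·25708104786=197462483400 | T(18,8)=25708104786+8·20415995028=189036065010 | T(18,9)=20415995028+9·9528822303=106175395755 | T(18,10)=9528822303+10·2758334150=37112163803 | T(18,11)=2758334150+11·512060978=8391004908 | T(18,12)=512060978+12·62022324=1256328866 | T(18,13)=62022324+13·4910178=125854638 | T(18,14)=4910178+14·249900=8408778 | T(18,15)=249900+15·7820=367200 | T(18,16)=7820+16·136=9996 | T(18,17)=136+17·1=153 | T(18,18)=1+18·0=1
B_18 = ΣS(18,k) = 1+131071+64439010+2798806985+28958095545+110687251039+197462483400+189036065010+106175395755+37112163803+8391004908+1256328866+125854638+8408778+367200+9996+153+1 = 682076806159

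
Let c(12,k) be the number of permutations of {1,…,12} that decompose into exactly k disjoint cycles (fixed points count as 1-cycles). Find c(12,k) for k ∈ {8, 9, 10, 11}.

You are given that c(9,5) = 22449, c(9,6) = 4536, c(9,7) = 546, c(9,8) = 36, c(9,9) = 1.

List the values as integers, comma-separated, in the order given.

357423, 32670, 1925, 66

r10: T_10,6=9×4536+22449=63273; T_10,7=9×546+4536=9450; T_10,8=9×36+546=870; T_10,9=9×1+36=45; T_10,10=9×0+1=1
r11: T_11,7=10×9450+63273=157773; T_11,8=10×870+9450=18150; T_11,9=10×45+870=1320; T_11,10=10×1+45=55; T_11,11=10×0+1=1
r12: T_12,8=11×18150+157773=357423; T_12,9=11×1320+18150=32670; T_12,10=11×55+1320=1925; T_12,11=11×1+55=66
Read c(12,8) = 357423, c(12,9) = 32670, c(12,10) = 1925, c(12,11) = 66.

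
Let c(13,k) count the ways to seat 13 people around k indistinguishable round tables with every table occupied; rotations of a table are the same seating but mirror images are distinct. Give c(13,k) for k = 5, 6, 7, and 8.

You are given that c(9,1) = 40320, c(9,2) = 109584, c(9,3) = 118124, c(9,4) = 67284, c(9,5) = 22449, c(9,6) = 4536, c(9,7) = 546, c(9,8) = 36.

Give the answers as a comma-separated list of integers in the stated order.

657206836, 206070150, 44990231, 6926634

r10: T_10,2=9×109584+40320=1026576; T_10,3=9×118124+109584=1172700; T_10,4=9×67284+118124=723680; T_10,5=9×22449+67284=269325; T_10,6=9×4536+22449=63273; T_10,7=9×546+4536=9450; T_10,8=9×36+546=870
r11: T_11,3=10×1172700+1026576=12753576; T_11,4=10×723680+1172700=8409500; T_11,5=10×269325+723680=3416930; T_11,6=10×63273+269325=902055; T_11,7=10×9450+63273=157773; T_11,8=10×870+9450=18150
r12: T_12,4=11×8409500+12753576=105258076; T_12,5=11×3416930+8409500=45995730; T_12,6=11×902055+3416930=13339535; T_12,7=11×157773+902055=2637558; T_12,8=11×18150+157773=357423
r13: T_13,5=12×45995730+105258076=657206836; T_13,6=12×13339535+45995730=206070150; T_13,7=12×2637558+13339535=44990231; T_13,8=12×357423+2637558=6926634
Read c(13,5) = 657206836, c(13,6) = 206070150, c(13,7) = 44990231, c(13,8) = 6926634.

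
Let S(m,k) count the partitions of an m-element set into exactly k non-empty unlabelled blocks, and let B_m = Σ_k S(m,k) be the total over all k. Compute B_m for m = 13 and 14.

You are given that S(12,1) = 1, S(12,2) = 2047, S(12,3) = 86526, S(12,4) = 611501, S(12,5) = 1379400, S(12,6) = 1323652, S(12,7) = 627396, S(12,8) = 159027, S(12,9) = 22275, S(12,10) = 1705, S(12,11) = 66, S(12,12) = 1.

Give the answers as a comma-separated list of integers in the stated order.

27644437, 190899322

row 13: T[13][1]=1·1+0=1  T[13][2]=2·2047+1=4095  T[13][3]=3·86526+2047=261625  T[13][4]=4·611501+86526=2532530  T[13][5]=5·1379400+611501=7508501  T[13][6]=6·1323652+1379400=9321312  T[13][7]=7·627396+1323652=5715424  T[13][8]=8·159027+627396=1899612  T[13][9]=9·22275+159027=359502  T[13][10]=10·1705+22275=39325  T[13][11]=11·66+1705=2431  T[13][12]=12·1+66=78  T[13][13]=13·0+1=1
row 14: T[14][1]=1·1+0=1  T[14][2]=2·4095+1=8191  T[14][3]=3·261625+4095=788970  T[14][4]=4·2532530+261625=10391745  T[14][5]=5·7508501+2532530=40075035  T[14][6]=6·9321312+7508501=63436373  T[14][7]=7·5715424+9321312=49329280  T[14][8]=8·1899612+5715424=20912320  T[14][9]=9·359502+1899612=5135130  T[14][10]=10·39325+359502=752752  T[14][11]=11·2431+39325=66066  T[14][12]=12·78+2431=3367  T[14][13]=13·1+78=91  T[14][14]=14·0+1=1
B_13 = ΣS(13,k) = 1+4095+261625+2532530+7508501+9321312+5715424+1899612+359502+39325+2431+78+1 = 27644437
B_14 = ΣS(14,k) = 1+8191+788970+10391745+40075035+63436373+49329280+20912320+5135130+752752+66066+3367+91+1 = 190899322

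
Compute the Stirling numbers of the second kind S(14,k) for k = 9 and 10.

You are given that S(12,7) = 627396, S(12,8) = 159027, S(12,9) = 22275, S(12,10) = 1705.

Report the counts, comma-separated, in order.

5135130, 752752

r13: T_13,8=8×159027+627396=1899612; T_13,9=9×22275+159027=359502; T_13,10=10×1705+22275=39325
r14: T_14,9=9×359502+1899612=5135130; T_14,10=10×39325+359502=752752
Read S(14,9) = 5135130, S(14,10) = 752752.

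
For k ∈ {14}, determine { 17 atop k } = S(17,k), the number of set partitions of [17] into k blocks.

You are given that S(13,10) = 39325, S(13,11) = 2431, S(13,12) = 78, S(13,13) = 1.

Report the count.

249900

i=14: T(14,11)=39325+11·2431=66066 | T(14,12)=2431+12·78=3367 | T(14,13)=78+13·1=91 | T(14,14)=1+14·0=1
i=15: T(15,12)=66066+12·3367=106470 | T(15,13)=3367+13·91=4550 | T(15,14)=91+14·1=105
i=16: T(16,13)=106470+13·4550=165620 | T(16,14)=4550+14·105=6020
i=17: T(17,14)=165620+14·6020=249900
Read S(17,14) = 249900.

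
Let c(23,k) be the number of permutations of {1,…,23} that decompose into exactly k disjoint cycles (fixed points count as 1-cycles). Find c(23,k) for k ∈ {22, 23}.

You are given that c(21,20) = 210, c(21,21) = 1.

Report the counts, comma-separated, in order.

i=22: T(22,21)=210+21·1=231 | T(22,22)=1+21·0=1
i=23: T(23,22)=231+22·1=253 | T(23,23)=1+22·0=1
Read c(23,22) = 253, c(23,23) = 1.

253, 1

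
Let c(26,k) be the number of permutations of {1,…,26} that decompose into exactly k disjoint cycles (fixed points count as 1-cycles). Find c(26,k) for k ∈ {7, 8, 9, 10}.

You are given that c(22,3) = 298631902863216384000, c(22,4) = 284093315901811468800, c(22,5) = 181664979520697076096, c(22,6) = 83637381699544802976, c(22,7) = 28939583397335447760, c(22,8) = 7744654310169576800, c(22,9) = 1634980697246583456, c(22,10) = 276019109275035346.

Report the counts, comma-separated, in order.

13746468217967926978680000, 4144457803247115877036800, 1001369304512841374110000, 196928100451110820242880

[23] T[23,4]:22*284093315901811468800+298631902863216384000=6548684852703068697600 · T[23,5]:22*181664979520697076096+284093315901811468800=4280722865357147142912 · T[23,6]:22*83637381699544802976+181664979520697076096=2021687376910682741568 · T[23,7]:22*28939583397335447760+83637381699544802976=720308216440924653696 · T[23,8]:22*7744654310169576800+28939583397335447760=199321978221066137360 · T[23,9]:22*1634980697246583456+7744654310169576800=43714229649594412832 · T[23,10]:22*276019109275035346+1634980697246583456=7707401101297361068
[24] T[24,5]:23*4280722865357147142912+6548684852703068697600=105005310755917452984576 · T[24,6]:23*2021687376910682741568+4280722865357147142912=50779532534302850198976 · T[24,7]:23*720308216440924653696+2021687376910682741568=18588776355051949776576 · T[24,8]:23*199321978221066137360+720308216440924653696=5304713715525445812976 · T[24,9]:23*43714229649594412832+199321978221066137360=1204749260161737632496 · T[24,10]:23*7707401101297361068+43714229649594412832=220984454979433717396
[25] T[25,6]:24*50779532534302850198976+105005310755917452984576=1323714091579185857760000 · T[25,7]:24*18588776355051949776576+50779532534302850198976=496910165055549644836800 · T[25,8]:24*5304713715525445812976+18588776355051949776576=145901905527662649288000 · T[25,9]:24*1204749260161737632496+5304713715525445812976=34218695959407148992880 · T[25,10]:24*220984454979433717396+1204749260161737632496=6508376179668146850000
[26] T[26,7]:25*496910165055549644836800+1323714091579185857760000=13746468217967926978680000 · T[26,8]:25*145901905527662649288000+496910165055549644836800=4144457803247115877036800 · T[26,9]:25*34218695959407148992880+145901905527662649288000=1001369304512841374110000 · T[26,10]:25*6508376179668146850000+34218695959407148992880=196928100451110820242880
Read c(26,7) = 13746468217967926978680000, c(26,8) = 4144457803247115877036800, c(26,9) = 1001369304512841374110000, c(26,10) = 196928100451110820242880.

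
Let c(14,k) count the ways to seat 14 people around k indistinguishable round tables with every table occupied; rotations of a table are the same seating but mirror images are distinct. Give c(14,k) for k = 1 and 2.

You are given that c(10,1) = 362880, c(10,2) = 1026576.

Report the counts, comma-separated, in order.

r11: T_11,1=10×362880+0=3628800; T_11,2=10×1026576+362880=10628640
r12: T_12,1=11×3628800+0=39916800; T_12,2=11×10628640+3628800=120543840
r13: T_13,1=12×39916800+0=479001600; T_13,2=12×120543840+39916800=1486442880
r14: T_14,1=13×479001600+0=6227020800; T_14,2=13×1486442880+479001600=19802759040
Read c(14,1) = 6227020800, c(14,2) = 19802759040.

6227020800, 19802759040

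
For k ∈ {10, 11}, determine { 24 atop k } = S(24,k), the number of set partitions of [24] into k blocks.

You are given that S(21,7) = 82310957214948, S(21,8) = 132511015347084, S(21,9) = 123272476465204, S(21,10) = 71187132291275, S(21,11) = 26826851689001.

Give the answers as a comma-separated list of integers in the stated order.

108254081784931500, 63100165695775560

[22] T[22,8]:8*132511015347084+82310957214948=1142399079991620 · T[22,9]:9*123272476465204+132511015347084=1241963303533920 · T[22,10]:10*71187132291275+123272476465204=835143799377954 · T[22,11]:11*26826851689001+71187132291275=366282500870286
[23] T[23,9]:9*1241963303533920+1142399079991620=12320068811796900 · T[23,10]:10*835143799377954+1241963303533920=9593401297313460 · T[23,11]:11*366282500870286+835143799377954=4864251308951100
[24] T[24,10]:10*9593401297313460+12320068811796900=108254081784931500 · T[24,11]:11*4864251308951100+9593401297313460=63100165695775560
Read S(24,10) = 108254081784931500, S(24,11) = 63100165695775560.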